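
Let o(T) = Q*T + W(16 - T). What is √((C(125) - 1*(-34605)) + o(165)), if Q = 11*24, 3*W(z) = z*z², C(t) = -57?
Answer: 5*I*√368835/3 ≈ 1012.2*I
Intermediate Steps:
W(z) = z³/3 (W(z) = (z*z²)/3 = z³/3)
Q = 264
o(T) = 264*T + (16 - T)³/3
√((C(125) - 1*(-34605)) + o(165)) = √((-57 - 1*(-34605)) + (264*165 - (-16 + 165)³/3)) = √((-57 + 34605) + (43560 - ⅓*149³)) = √(34548 + (43560 - ⅓*3307949)) = √(34548 + (43560 - 3307949/3)) = √(34548 - 3177269/3) = √(-3073625/3) = 5*I*√368835/3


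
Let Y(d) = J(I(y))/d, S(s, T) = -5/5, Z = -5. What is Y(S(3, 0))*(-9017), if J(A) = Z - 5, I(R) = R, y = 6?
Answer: -90170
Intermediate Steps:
J(A) = -10 (J(A) = -5 - 5 = -10)
S(s, T) = -1 (S(s, T) = -5*1/5 = -1)
Y(d) = -10/d
Y(S(3, 0))*(-9017) = -10/(-1)*(-9017) = -10*(-1)*(-9017) = 10*(-9017) = -90170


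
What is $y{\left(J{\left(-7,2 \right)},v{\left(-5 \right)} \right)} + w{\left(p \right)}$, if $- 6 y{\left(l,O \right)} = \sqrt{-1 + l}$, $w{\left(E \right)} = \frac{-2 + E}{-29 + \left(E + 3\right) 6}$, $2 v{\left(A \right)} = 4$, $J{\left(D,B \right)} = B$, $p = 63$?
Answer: $- \frac{1}{2202} \approx -0.00045413$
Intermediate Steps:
$v{\left(A \right)} = 2$ ($v{\left(A \right)} = \frac{1}{2} \cdot 4 = 2$)
$w{\left(E \right)} = \frac{-2 + E}{-11 + 6 E}$ ($w{\left(E \right)} = \frac{-2 + E}{-29 + \left(3 + E\right) 6} = \frac{-2 + E}{-29 + \left(18 + 6 E\right)} = \frac{-2 + E}{-11 + 6 E}$)
$y{\left(l,O \right)} = - \frac{\sqrt{-1 + l}}{6}$
$y{\left(J{\left(-7,2 \right)},v{\left(-5 \right)} \right)} + w{\left(p \right)} = - \frac{\sqrt{-1 + 2}}{6} + \frac{-2 + 63}{-11 + 6 \cdot 63} = - \frac{\sqrt{1}}{6} + \frac{1}{-11 + 378} \cdot 61 = \left(- \frac{1}{6}\right) 1 + \frac{1}{367} \cdot 61 = - \frac{1}{6} + \frac{1}{367} \cdot 61 = - \frac{1}{6} + \frac{61}{367} = - \frac{1}{2202}$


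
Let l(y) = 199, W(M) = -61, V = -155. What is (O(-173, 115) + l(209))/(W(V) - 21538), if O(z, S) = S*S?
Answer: -13424/21599 ≈ -0.62151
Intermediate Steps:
O(z, S) = S**2
(O(-173, 115) + l(209))/(W(V) - 21538) = (115**2 + 199)/(-61 - 21538) = (13225 + 199)/(-21599) = 13424*(-1/21599) = -13424/21599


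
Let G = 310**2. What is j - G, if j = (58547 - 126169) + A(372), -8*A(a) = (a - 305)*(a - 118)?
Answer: -663397/4 ≈ -1.6585e+5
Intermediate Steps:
A(a) = -(-305 + a)*(-118 + a)/8 (A(a) = -(a - 305)*(a - 118)/8 = -(-305 + a)*(-118 + a)/8)
j = -278997/4 (j = (58547 - 126169) + (-17995/4 - 1/8*372**2 + (423/8)*372) = -67622 + (-17995/4 - 1/8*138384 + 39339/2) = -67622 + (-17995/4 - 17298 + 39339/2) = -67622 - 8509/4 = -278997/4 ≈ -69749.)
G = 96100
j - G = -278997/4 - 1*96100 = -278997/4 - 96100 = -663397/4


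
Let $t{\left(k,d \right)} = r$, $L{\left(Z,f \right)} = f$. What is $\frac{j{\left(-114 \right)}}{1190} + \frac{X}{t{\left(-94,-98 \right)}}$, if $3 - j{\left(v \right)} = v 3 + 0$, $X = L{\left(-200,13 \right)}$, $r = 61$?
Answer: $\frac{7303}{14518} \approx 0.50303$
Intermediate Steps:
$X = 13$
$t{\left(k,d \right)} = 61$
$j{\left(v \right)} = 3 - 3 v$ ($j{\left(v \right)} = 3 - \left(v 3 + 0\right) = 3 - \left(3 v + 0\right) = 3 - 3 v$)
$\frac{j{\left(-114 \right)}}{1190} + \frac{X}{t{\left(-94,-98 \right)}} = \frac{3 - -342}{1190} + \frac{13}{61} = \left(3 + 342\right) \frac{1}{1190} + 13 \cdot \frac{1}{61} = 345 \cdot \frac{1}{1190} + \frac{13}{61} = \frac{69}{238} + \frac{13}{61} = \frac{7303}{14518}$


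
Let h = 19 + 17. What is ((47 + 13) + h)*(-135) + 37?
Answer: -12923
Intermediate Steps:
h = 36
((47 + 13) + h)*(-135) + 37 = ((47 + 13) + 36)*(-135) + 37 = (60 + 36)*(-135) + 37 = 96*(-135) + 37 = -12960 + 37 = -12923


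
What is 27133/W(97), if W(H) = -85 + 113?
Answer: 27133/28 ≈ 969.04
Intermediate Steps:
W(H) = 28
27133/W(97) = 27133/28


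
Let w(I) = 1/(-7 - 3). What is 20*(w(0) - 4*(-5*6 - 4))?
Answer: 2718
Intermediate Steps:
w(I) = -⅒ (w(I) = 1/(-10) = -⅒)
20*(w(0) - 4*(-5*6 - 4)) = 20*(-⅒ - 4*(-5*6 - 4)) = 20*(-⅒ - 4*(-30 - 4)) = 20*(-⅒ - 4*(-34)) = 20*(-⅒ + 136) = 20*(1359/10) = 2718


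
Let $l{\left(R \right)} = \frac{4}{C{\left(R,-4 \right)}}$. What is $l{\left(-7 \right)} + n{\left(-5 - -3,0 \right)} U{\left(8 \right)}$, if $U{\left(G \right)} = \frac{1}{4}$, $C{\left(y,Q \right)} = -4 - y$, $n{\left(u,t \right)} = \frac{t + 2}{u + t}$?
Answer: $\frac{13}{12} \approx 1.0833$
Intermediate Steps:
$n{\left(u,t \right)} = \frac{2 + t}{t + u}$
$l{\left(R \right)} = \frac{4}{-4 - R}$
$U{\left(G \right)} = \frac{1}{4}$
$l{\left(-7 \right)} + n{\left(-5 - -3,0 \right)} U{\left(8 \right)} = - \frac{4}{4 - 7} + \frac{2 + 0}{0 - 2} \cdot \frac{1}{4} = - \frac{4}{-3} + \frac{1}{0 + \left(-5 + 3\right)} 2 \cdot \frac{1}{4} = \left(-4\right) \left(- \frac{1}{3}\right) + \frac{1}{0 - 2} \cdot 2 \cdot \frac{1}{4} = \frac{4}{3} + \frac{1}{-2} \cdot 2 \cdot \frac{1}{4} = \frac{4}{3} + \left(- \frac{1}{2}\right) 2 \cdot \frac{1}{4} = \frac{4}{3} - \frac{1}{4} = \frac{13}{12}$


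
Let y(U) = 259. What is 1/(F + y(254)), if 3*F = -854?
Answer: -3/77 ≈ -0.038961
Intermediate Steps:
F = -854/3 (F = (⅓)*(-854) = -854/3 ≈ -284.67)
1/(F + y(254)) = 1/(-854/3 + 259) = 1/(-77/3) = -3/77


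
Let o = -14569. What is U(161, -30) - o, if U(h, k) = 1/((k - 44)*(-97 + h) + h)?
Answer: 66653174/4575 ≈ 14569.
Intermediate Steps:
U(h, k) = 1/(h + (-97 + h)*(-44 + k)) (U(h, k) = 1/((-44 + k)*(-97 + h) + h) = 1/((-97 + h)*(-44 + k) + h) = 1/(h + (-97 + h)*(-44 + k)))
U(161, -30) - o = 1/(4268 - 97*(-30) - 43*161 + 161*(-30)) - 1*(-14569) = 1/(4268 + 2910 - 6923 - 4830) + 14569 = 1/(-4575) + 14569 = -1/4575 + 14569 = 66653174/4575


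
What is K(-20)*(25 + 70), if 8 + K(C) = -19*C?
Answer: 35340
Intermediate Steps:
K(C) = -8 - 19*C
K(-20)*(25 + 70) = (-8 - 19*(-20))*(25 + 70) = (-8 + 380)*95 = 372*95 = 35340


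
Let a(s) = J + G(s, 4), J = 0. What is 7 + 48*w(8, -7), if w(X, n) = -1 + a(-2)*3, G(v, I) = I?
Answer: 535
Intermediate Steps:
a(s) = 4 (a(s) = 0 + 4 = 4)
w(X, n) = 11 (w(X, n) = -1 + 4*3 = -1 + 12 = 11)
7 + 48*w(8, -7) = 7 + 48*11 = 7 + 528 = 535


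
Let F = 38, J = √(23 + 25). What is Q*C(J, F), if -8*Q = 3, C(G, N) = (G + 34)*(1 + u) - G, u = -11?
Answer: 255/2 + 33*√3/2 ≈ 156.08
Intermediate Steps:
J = 4*√3 (J = √48 = 4*√3 ≈ 6.9282)
C(G, N) = -340 - 11*G (C(G, N) = (G + 34)*(1 - 11) - G = (34 + G)*(-10) - G = (-340 - 10*G) - G = -340 - 11*G)
Q = -3/8 (Q = -⅛*3 = -3/8 ≈ -0.37500)
Q*C(J, F) = -3*(-340 - 44*√3)/8 = 255/2 + 33*√3/2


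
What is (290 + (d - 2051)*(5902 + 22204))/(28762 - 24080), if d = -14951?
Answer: -238928961/2341 ≈ -1.0206e+5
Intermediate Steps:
(290 + (d - 2051)*(5902 + 22204))/(28762 - 24080) = (290 + (-14951 - 2051)*(5902 + 22204))/(28762 - 24080) = (290 - 17002*28106)/4682 = (290 - 477858212)*(1/4682) = -477857922*1/4682 = -238928961/2341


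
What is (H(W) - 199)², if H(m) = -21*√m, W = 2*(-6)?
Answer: 34309 + 16716*I*√3 ≈ 34309.0 + 28953.0*I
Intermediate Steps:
W = -12
(H(W) - 199)² = (-42*I*√3 - 199)² = (-199 - 42*I*√3)²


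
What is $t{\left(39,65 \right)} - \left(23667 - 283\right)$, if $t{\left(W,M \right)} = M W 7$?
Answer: $-5639$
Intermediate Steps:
$t{\left(W,M \right)} = 7 M W$
$t{\left(39,65 \right)} - \left(23667 - 283\right) = 7 \cdot 65 \cdot 39 - \left(23667 - 283\right) = 17745 - \left(23667 - 283\right) = 17745 - 23384 = -5639$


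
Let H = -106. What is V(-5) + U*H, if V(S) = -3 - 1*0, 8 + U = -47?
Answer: 5827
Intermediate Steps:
U = -55 (U = -8 - 47 = -55)
V(S) = -3 (V(S) = -3 + 0 = -3)
V(-5) + U*H = -3 - 55*(-106) = -3 + 5830 = 5827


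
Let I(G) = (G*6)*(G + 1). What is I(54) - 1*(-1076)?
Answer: 18896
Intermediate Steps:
I(G) = 6*G*(1 + G) (I(G) = (6*G)*(1 + G) = 6*G*(1 + G))
I(54) - 1*(-1076) = 6*54*(1 + 54) - 1*(-1076) = 6*54*55 + 1076 = 17820 + 1076 = 18896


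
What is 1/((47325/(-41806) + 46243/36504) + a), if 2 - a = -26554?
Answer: 763043112/20263475723801 ≈ 3.7656e-5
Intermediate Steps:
a = 26556 (a = 2 - 1*(-26554) = 2 + 26554 = 26556)
1/((47325/(-41806) + 46243/36504) + a) = 1/((47325/(-41806) + 46243/36504) + 26556) = 1/((47325*(-1/41806) + 46243*(1/36504)) + 26556) = 1/((-47325/41806 + 46243/36504) + 26556) = 1/(102841529/763043112 + 26556) = 1/(20263475723801/763043112) = 763043112/20263475723801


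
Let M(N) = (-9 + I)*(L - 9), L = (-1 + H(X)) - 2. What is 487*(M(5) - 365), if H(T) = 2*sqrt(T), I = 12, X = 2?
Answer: -195287 + 2922*sqrt(2) ≈ -1.9115e+5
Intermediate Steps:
L = -3 + 2*sqrt(2) (L = (-1 + 2*sqrt(2)) - 2 = -3 + 2*sqrt(2) ≈ -0.17157)
M(N) = -36 + 6*sqrt(2) (M(N) = (-9 + 12)*((-3 + 2*sqrt(2)) - 9) = 3*(-12 + 2*sqrt(2)) = -36 + 6*sqrt(2))
487*(M(5) - 365) = 487*((-36 + 6*sqrt(2)) - 365) = 487*(-401 + 6*sqrt(2)) = -195287 + 2922*sqrt(2)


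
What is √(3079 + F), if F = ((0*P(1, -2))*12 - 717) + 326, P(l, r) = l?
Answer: 8*√42 ≈ 51.846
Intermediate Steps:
F = -391 (F = ((0*1)*12 - 717) + 326 = (0*12 - 717) + 326 = (0 - 717) + 326 = -717 + 326 = -391)
√(3079 + F) = √(3079 - 391) = √2688 = 8*√42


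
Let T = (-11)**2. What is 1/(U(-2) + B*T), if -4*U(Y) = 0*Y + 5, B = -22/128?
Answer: -64/1411 ≈ -0.045358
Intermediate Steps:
T = 121
B = -11/64 (B = -22*1/128 = -11/64 ≈ -0.17188)
U(Y) = -5/4 (U(Y) = -(0*Y + 5)/4 = -(0 + 5)/4 = -1/4*5 = -5/4)
1/(U(-2) + B*T) = 1/(-5/4 - 11/64*121) = 1/(-5/4 - 1331/64) = 1/(-1411/64) = -64/1411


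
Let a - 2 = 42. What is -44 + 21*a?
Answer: 880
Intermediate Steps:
a = 44 (a = 2 + 42 = 44)
-44 + 21*a = -44 + 21*44 = -44 + 924 = 880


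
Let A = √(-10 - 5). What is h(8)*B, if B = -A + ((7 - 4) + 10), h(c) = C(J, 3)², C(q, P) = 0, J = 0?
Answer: 0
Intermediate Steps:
A = I*√15 (A = √(-15) = I*√15 ≈ 3.873*I)
h(c) = 0 (h(c) = 0² = 0)
B = 13 - I*√15 (B = -I*√15 + ((7 - 4) + 10) = -I*√15 + (3 + 10) = -I*√15 + 13 = 13 - I*√15 ≈ 13.0 - 3.873*I)
h(8)*B = 0*(13 - I*√15) = 0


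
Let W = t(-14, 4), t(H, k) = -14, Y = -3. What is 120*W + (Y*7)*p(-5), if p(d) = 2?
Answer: -1722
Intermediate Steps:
W = -14
120*W + (Y*7)*p(-5) = 120*(-14) - 3*7*2 = -1680 - 21*2 = -1680 - 42 = -1722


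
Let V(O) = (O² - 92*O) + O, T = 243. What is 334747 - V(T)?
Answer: 297811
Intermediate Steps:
V(O) = O² - 91*O
334747 - V(T) = 334747 - 243*(-91 + 243) = 334747 - 243*152 = 334747 - 1*36936 = 334747 - 36936 = 297811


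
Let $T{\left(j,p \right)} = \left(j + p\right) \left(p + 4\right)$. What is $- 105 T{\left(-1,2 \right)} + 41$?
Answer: $-589$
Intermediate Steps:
$T{\left(j,p \right)} = \left(4 + p\right) \left(j + p\right)$ ($T{\left(j,p \right)} = \left(j + p\right) \left(4 + p\right) = \left(4 + p\right) \left(j + p\right)$)
$- 105 T{\left(-1,2 \right)} + 41 = - 105 \left(2^{2} + 4 \left(-1\right) + 4 \cdot 2 - 2\right) + 41 = - 105 \left(4 - 4 + 8 - 2\right) + 41 = \left(-105\right) 6 + 41 = -630 + 41 = -589$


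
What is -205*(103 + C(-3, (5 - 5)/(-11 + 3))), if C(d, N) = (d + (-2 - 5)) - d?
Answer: -19680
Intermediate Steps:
C(d, N) = -7 (C(d, N) = (d - 7) - d = (-7 + d) - d = -7)
-205*(103 + C(-3, (5 - 5)/(-11 + 3))) = -205*(103 - 7) = -205*96 = -19680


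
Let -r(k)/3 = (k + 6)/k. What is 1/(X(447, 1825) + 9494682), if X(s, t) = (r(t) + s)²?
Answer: 3330625/32279782155774 ≈ 1.0318e-7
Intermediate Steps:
r(k) = -3*(6 + k)/k (r(k) = -3*(k + 6)/k = -3*(6 + k)/k)
X(s, t) = (-3 + s - 18/t)² (X(s, t) = ((-3 - 18/t) + s)² = (-3 + s - 18/t)²)
1/(X(447, 1825) + 9494682) = 1/((18 + 1825*(3 - 1*447))²/1825² + 9494682) = 1/((18 + 1825*(3 - 447))²/3330625 + 9494682) = 1/((18 + 1825*(-444))²/3330625 + 9494682) = 1/((18 - 810300)²/3330625 + 9494682) = 1/((1/3330625)*(-810282)² + 9494682) = 1/((1/3330625)*656556919524 + 9494682) = 1/(656556919524/3330625 + 9494682) = 1/(32279782155774/3330625) = 3330625/32279782155774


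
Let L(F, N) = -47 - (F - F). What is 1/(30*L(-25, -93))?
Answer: -1/1410 ≈ -0.00070922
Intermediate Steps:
L(F, N) = -47 (L(F, N) = -47 - 1*0 = -47 + 0 = -47)
1/(30*L(-25, -93)) = 1/(30*(-47)) = 1/(-1410) = -1/1410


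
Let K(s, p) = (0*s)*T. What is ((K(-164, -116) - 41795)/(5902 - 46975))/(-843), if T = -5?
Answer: -41795/34624539 ≈ -0.0012071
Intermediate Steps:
K(s, p) = 0 (K(s, p) = (0*s)*(-5) = 0*(-5) = 0)
((K(-164, -116) - 41795)/(5902 - 46975))/(-843) = ((0 - 41795)/(5902 - 46975))/(-843) = -41795/(-41073)*(-1/843) = -41795*(-1/41073)*(-1/843) = (41795/41073)*(-1/843) = -41795/34624539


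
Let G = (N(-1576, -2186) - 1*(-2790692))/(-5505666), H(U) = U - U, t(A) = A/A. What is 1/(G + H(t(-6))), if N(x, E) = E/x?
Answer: -4338464808/2199066389 ≈ -1.9729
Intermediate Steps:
t(A) = 1
H(U) = 0
G = -2199066389/4338464808 (G = (-2186/(-1576) - 1*(-2790692))/(-5505666) = (-2186*(-1/1576) + 2790692)*(-1/5505666) = (1093/788 + 2790692)*(-1/5505666) = (2199066389/788)*(-1/5505666) = -2199066389/4338464808 ≈ -0.50688)
1/(G + H(t(-6))) = 1/(-2199066389/4338464808 + 0) = 1/(-2199066389/4338464808) = -4338464808/2199066389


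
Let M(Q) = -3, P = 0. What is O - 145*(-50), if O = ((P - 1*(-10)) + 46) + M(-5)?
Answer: 7303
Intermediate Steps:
O = 53 (O = ((0 - 1*(-10)) + 46) - 3 = ((0 + 10) + 46) - 3 = (10 + 46) - 3 = 56 - 3 = 53)
O - 145*(-50) = 53 - 145*(-50) = 53 + 7250 = 7303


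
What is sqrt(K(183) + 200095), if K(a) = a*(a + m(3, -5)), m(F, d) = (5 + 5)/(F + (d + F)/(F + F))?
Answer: sqrt(937081)/2 ≈ 484.01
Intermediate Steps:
m(F, d) = 10/(F + (F + d)/(2*F)) (m(F, d) = 10/(F + (F + d)/((2*F))) = 10/(F + (F + d)*(1/(2*F))) = 10/(F + (F + d)/(2*F)))
K(a) = a*(15/4 + a) (K(a) = a*(a + 20*3/(3 - 5 + 2*3**2)) = a*(a + 20*3/(3 - 5 + 2*9)) = a*(a + 20*3/(3 - 5 + 18)) = a*(a + 20*3/16) = a*(a + 20*3*(1/16)) = a*(a + 15/4) = a*(15/4 + a))
sqrt(K(183) + 200095) = sqrt((1/4)*183*(15 + 4*183) + 200095) = sqrt((1/4)*183*(15 + 732) + 200095) = sqrt((1/4)*183*747 + 200095) = sqrt(136701/4 + 200095) = sqrt(937081/4) = sqrt(937081)/2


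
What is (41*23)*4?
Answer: 3772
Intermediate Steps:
(41*23)*4 = 943*4 = 3772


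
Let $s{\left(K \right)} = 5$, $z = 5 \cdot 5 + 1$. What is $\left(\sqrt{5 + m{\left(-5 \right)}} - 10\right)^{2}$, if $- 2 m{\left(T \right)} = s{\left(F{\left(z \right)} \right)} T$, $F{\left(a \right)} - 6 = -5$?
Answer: $\frac{\left(20 - \sqrt{70}\right)^{2}}{4} \approx 33.834$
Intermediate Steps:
$z = 26$ ($z = 25 + 1 = 26$)
$F{\left(a \right)} = 1$ ($F{\left(a \right)} = 6 - 5 = 1$)
$m{\left(T \right)} = - \frac{5 T}{2}$
$\left(\sqrt{5 + m{\left(-5 \right)}} - 10\right)^{2} = \left(\sqrt{5 - - \frac{25}{2}} - 10\right)^{2} = \left(\sqrt{5 + \frac{25}{2}} - 10\right)^{2} = \left(\sqrt{\frac{35}{2}} - 10\right)^{2} = \left(\frac{\sqrt{70}}{2} - 10\right)^{2} = \left(-10 + \frac{\sqrt{70}}{2}\right)^{2}$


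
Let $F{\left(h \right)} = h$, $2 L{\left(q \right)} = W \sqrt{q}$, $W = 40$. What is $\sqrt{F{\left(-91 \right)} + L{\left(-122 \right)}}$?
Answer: $\sqrt{-91 + 20 i \sqrt{122}} \approx 8.5999 + 12.844 i$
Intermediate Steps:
$L{\left(q \right)} = 20 \sqrt{q}$ ($L{\left(q \right)} = \frac{40 \sqrt{q}}{2} = 20 \sqrt{q}$)
$\sqrt{F{\left(-91 \right)} + L{\left(-122 \right)}} = \sqrt{-91 + 20 \sqrt{-122}} = \sqrt{-91 + 20 i \sqrt{122}}$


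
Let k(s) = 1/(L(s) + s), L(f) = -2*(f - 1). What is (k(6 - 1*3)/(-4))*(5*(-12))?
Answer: -15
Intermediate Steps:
L(f) = 2 - 2*f (L(f) = -2*(-1 + f) = 2 - 2*f)
k(s) = 1/(2 - s) (k(s) = 1/((2 - 2*s) + s) = 1/(2 - s))
(k(6 - 1*3)/(-4))*(5*(-12)) = (1/((-4)*(2 - (6 - 1*3))))*(5*(-12)) = -1/(4*(2 - (6 - 3)))*(-60) = -1/(4*(2 - 1*3))*(-60) = -1/(4*(2 - 3))*(-60) = -¼/(-1)*(-60) = -¼*(-1)*(-60) = (¼)*(-60) = -15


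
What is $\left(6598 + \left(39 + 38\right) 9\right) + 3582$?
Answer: $10873$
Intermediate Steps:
$\left(6598 + \left(39 + 38\right) 9\right) + 3582 = \left(6598 + 77 \cdot 9\right) + 3582 = \left(6598 + 693\right) + 3582 = 7291 + 3582 = 10873$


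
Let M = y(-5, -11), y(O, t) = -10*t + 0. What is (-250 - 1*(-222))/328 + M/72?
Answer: 2129/1476 ≈ 1.4424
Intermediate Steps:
y(O, t) = -10*t
M = 110 (M = -10*(-11) = 110)
(-250 - 1*(-222))/328 + M/72 = (-250 - 1*(-222))/328 + 110/72 = (-250 + 222)*(1/328) + 110*(1/72) = -28*1/328 + 55/36 = -7/82 + 55/36 = 2129/1476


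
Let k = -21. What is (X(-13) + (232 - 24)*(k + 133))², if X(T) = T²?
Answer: 550606225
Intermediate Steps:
(X(-13) + (232 - 24)*(k + 133))² = ((-13)² + (232 - 24)*(-21 + 133))² = (169 + 208*112)² = (169 + 23296)² = 23465² = 550606225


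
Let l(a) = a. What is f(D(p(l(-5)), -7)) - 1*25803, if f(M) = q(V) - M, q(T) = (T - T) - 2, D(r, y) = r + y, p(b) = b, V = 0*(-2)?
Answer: -25793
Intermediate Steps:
V = 0
q(T) = -2 (q(T) = 0 - 2 = -2)
f(M) = -2 - M
f(D(p(l(-5)), -7)) - 1*25803 = (-2 - (-5 - 7)) - 1*25803 = (-2 - 1*(-12)) - 25803 = (-2 + 12) - 25803 = 10 - 25803 = -25793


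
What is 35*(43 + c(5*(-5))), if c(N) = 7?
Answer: 1750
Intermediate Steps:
35*(43 + c(5*(-5))) = 35*(43 + 7) = 35*50 = 1750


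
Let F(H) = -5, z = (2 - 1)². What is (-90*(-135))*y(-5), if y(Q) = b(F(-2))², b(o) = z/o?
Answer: 486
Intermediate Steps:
z = 1 (z = 1² = 1)
b(o) = 1/o
y(Q) = 1/25 (y(Q) = (1/(-5))² = (-⅕)² = 1/25)
(-90*(-135))*y(-5) = -90*(-135)*(1/25) = 12150*(1/25) = 486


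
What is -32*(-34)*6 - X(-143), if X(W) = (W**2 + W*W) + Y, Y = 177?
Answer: -34547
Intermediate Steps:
X(W) = 177 + 2*W**2 (X(W) = (W**2 + W*W) + 177 = (W**2 + W**2) + 177 = 2*W**2 + 177 = 177 + 2*W**2)
-32*(-34)*6 - X(-143) = -32*(-34)*6 - (177 + 2*(-143)**2) = 1088*6 - (177 + 2*20449) = 6528 - (177 + 40898) = 6528 - 1*41075 = 6528 - 41075 = -34547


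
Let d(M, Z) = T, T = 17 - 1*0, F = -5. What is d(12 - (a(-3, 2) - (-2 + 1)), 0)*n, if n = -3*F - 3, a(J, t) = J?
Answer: 204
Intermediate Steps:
T = 17 (T = 17 + 0 = 17)
d(M, Z) = 17
n = 12 (n = -3*(-5) - 3 = 15 - 3 = 12)
d(12 - (a(-3, 2) - (-2 + 1)), 0)*n = 17*12 = 204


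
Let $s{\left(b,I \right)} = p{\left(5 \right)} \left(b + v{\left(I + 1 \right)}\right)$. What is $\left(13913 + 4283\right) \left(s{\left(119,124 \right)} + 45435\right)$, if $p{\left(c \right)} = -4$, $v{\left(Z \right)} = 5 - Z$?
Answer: $826808044$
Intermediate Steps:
$s{\left(b,I \right)} = -16 - 4 b + 4 I$ ($s{\left(b,I \right)} = - 4 \left(b - \left(-4 + I\right)\right) = - 4 \left(4 + b - I\right) = -16 - 4 b + 4 I$)
$\left(13913 + 4283\right) \left(s{\left(119,124 \right)} + 45435\right) = \left(13913 + 4283\right) \left(\left(-16 - 476 + 4 \cdot 124\right) + 45435\right) = 18196 \left(\left(-16 - 476 + 496\right) + 45435\right) = 18196 \left(4 + 45435\right) = 18196 \cdot 45439 = 826808044$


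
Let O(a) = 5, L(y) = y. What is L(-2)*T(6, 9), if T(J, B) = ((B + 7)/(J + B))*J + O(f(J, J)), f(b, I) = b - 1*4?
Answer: -114/5 ≈ -22.800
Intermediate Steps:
f(b, I) = -4 + b (f(b, I) = b - 4 = -4 + b)
T(J, B) = 5 + J*(7 + B)/(B + J) (T(J, B) = ((B + 7)/(J + B))*J + 5 = ((7 + B)/(B + J))*J + 5 = J*(7 + B)/(B + J) + 5 = 5 + J*(7 + B)/(B + J))
L(-2)*T(6, 9) = -2*(5*9 + 12*6 + 9*6)/(9 + 6) = -2*(45 + 72 + 54)/15 = -2*171/15 = -2*57/5 = -114/5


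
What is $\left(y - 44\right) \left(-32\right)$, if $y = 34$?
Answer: $320$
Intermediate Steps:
$\left(y - 44\right) \left(-32\right) = \left(34 - 44\right) \left(-32\right) = \left(-10\right) \left(-32\right) = 320$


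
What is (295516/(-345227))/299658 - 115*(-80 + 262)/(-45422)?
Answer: 41638379894089/90363603271701 ≈ 0.46079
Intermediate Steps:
(295516/(-345227))/299658 - 115*(-80 + 262)/(-45422) = (295516*(-1/345227))*(1/299658) - 115*182*(-1/45422) = -295516/345227*1/299658 - 20930*(-1/45422) = -147758/51725016183 + 805/1747 = 41638379894089/90363603271701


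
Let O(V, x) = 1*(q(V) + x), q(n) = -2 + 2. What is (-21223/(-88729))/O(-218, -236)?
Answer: -21223/20940044 ≈ -0.0010135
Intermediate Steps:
q(n) = 0
O(V, x) = x (O(V, x) = 1*(0 + x) = 1*x = x)
(-21223/(-88729))/O(-218, -236) = -21223/(-88729)/(-236) = -21223*(-1/88729)*(-1/236) = (21223/88729)*(-1/236) = -21223/20940044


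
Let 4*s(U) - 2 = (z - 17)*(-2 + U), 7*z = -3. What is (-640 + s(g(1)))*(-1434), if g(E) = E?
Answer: 6375564/7 ≈ 9.1080e+5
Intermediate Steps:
z = -3/7 (z = (⅐)*(-3) = -3/7 ≈ -0.42857)
s(U) = 129/14 - 61*U/14 (s(U) = ½ + ((-3/7 - 17)*(-2 + U))/4 = ½ + (-122*(-2 + U)/7)/4 = ½ + (244/7 - 122*U/7)/4 = ½ + (61/7 - 61*U/14) = 129/14 - 61*U/14)
(-640 + s(g(1)))*(-1434) = (-640 + (129/14 - 61/14*1))*(-1434) = (-640 + (129/14 - 61/14))*(-1434) = (-640 + 34/7)*(-1434) = -4446/7*(-1434) = 6375564/7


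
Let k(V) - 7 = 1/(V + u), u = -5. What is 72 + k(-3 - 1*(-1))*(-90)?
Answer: -3816/7 ≈ -545.14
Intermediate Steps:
k(V) = 7 + 1/(-5 + V) (k(V) = 7 + 1/(V - 5) = 7 + 1/(-5 + V))
72 + k(-3 - 1*(-1))*(-90) = 72 + ((-34 + 7*(-3 - 1*(-1)))/(-5 + (-3 - 1*(-1))))*(-90) = 72 + ((-34 + 7*(-3 + 1))/(-5 + (-3 + 1)))*(-90) = 72 + ((-34 + 7*(-2))/(-5 - 2))*(-90) = 72 + ((-34 - 14)/(-7))*(-90) = 72 - ⅐*(-48)*(-90) = 72 + (48/7)*(-90) = 72 - 4320/7 = -3816/7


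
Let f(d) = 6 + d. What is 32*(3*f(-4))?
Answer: 192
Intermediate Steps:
32*(3*f(-4)) = 32*(3*(6 - 4)) = 32*(3*2) = 32*6 = 192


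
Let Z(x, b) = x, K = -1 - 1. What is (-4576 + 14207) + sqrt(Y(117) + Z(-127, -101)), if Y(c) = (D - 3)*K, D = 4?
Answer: 9631 + I*sqrt(129) ≈ 9631.0 + 11.358*I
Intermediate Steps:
K = -2
Y(c) = -2 (Y(c) = (4 - 3)*(-2) = 1*(-2) = -2)
(-4576 + 14207) + sqrt(Y(117) + Z(-127, -101)) = (-4576 + 14207) + sqrt(-2 - 127) = 9631 + sqrt(-129) = 9631 + I*sqrt(129)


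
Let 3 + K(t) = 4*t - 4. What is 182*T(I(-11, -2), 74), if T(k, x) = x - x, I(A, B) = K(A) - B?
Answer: 0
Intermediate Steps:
K(t) = -7 + 4*t (K(t) = -3 + (4*t - 4) = -3 + (-4 + 4*t) = -7 + 4*t)
I(A, B) = -7 - B + 4*A (I(A, B) = (-7 + 4*A) - B = -7 - B + 4*A)
T(k, x) = 0
182*T(I(-11, -2), 74) = 182*0 = 0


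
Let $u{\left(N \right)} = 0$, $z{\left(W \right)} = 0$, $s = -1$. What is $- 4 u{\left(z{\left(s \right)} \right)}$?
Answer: $0$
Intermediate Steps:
$- 4 u{\left(z{\left(s \right)} \right)} = \left(-4\right) 0 = 0$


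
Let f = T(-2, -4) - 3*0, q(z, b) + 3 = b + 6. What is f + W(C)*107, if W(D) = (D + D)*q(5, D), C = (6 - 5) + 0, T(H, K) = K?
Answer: 852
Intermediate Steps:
q(z, b) = 3 + b (q(z, b) = -3 + (b + 6) = -3 + (6 + b) = 3 + b)
C = 1 (C = 1 + 0 = 1)
f = -4 (f = -4 - 3*0 = -4 + 0 = -4)
W(D) = 2*D*(3 + D) (W(D) = (D + D)*(3 + D) = (2*D)*(3 + D) = 2*D*(3 + D))
f + W(C)*107 = -4 + (2*1*(3 + 1))*107 = -4 + (2*1*4)*107 = -4 + 8*107 = -4 + 856 = 852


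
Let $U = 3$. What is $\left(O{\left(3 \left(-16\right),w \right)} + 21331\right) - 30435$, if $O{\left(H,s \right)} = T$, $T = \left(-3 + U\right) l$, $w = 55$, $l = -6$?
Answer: $-9104$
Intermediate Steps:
$T = 0$ ($T = \left(-3 + 3\right) \left(-6\right) = 0 \left(-6\right) = 0$)
$O{\left(H,s \right)} = 0$
$\left(O{\left(3 \left(-16\right),w \right)} + 21331\right) - 30435 = \left(0 + 21331\right) - 30435 = 21331 - 30435 = -9104$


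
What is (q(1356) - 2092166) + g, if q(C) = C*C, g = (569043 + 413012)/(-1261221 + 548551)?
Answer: -36122588031/142534 ≈ -2.5343e+5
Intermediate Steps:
g = -196411/142534 (g = 982055/(-712670) = 982055*(-1/712670) = -196411/142534 ≈ -1.3780)
q(C) = C²
(q(1356) - 2092166) + g = (1356² - 2092166) - 196411/142534 = (1838736 - 2092166) - 196411/142534 = -253430 - 196411/142534 = -36122588031/142534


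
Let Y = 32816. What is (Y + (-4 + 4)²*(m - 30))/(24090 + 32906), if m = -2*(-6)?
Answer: 8204/14249 ≈ 0.57576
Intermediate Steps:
m = 12
(Y + (-4 + 4)²*(m - 30))/(24090 + 32906) = (32816 + (-4 + 4)²*(12 - 30))/(24090 + 32906) = (32816 + 0²*(-18))/56996 = (32816 + 0*(-18))*(1/56996) = (32816 + 0)*(1/56996) = 32816*(1/56996) = 8204/14249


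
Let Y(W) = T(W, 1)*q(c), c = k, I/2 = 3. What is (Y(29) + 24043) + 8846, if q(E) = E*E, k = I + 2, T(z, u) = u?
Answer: 32953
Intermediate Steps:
I = 6 (I = 2*3 = 6)
k = 8 (k = 6 + 2 = 8)
c = 8
q(E) = E²
Y(W) = 64 (Y(W) = 1*8² = 1*64 = 64)
(Y(29) + 24043) + 8846 = (64 + 24043) + 8846 = 24107 + 8846 = 32953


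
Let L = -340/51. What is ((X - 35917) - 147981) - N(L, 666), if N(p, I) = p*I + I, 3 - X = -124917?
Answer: -55204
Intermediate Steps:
X = 124920 (X = 3 - 1*(-124917) = 3 + 124917 = 124920)
L = -20/3 (L = -340*1/51 = -20/3 ≈ -6.6667)
N(p, I) = I + I*p (N(p, I) = I*p + I = I + I*p)
((X - 35917) - 147981) - N(L, 666) = ((124920 - 35917) - 147981) - 666*(1 - 20/3) = (89003 - 147981) - 666*(-17)/3 = -58978 - 1*(-3774) = -58978 + 3774 = -55204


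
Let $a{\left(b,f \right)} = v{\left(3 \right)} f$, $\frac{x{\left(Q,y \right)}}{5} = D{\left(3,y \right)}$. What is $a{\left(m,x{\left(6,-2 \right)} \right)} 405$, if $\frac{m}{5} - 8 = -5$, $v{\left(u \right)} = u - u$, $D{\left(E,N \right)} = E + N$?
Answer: $0$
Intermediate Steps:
$v{\left(u \right)} = 0$
$x{\left(Q,y \right)} = 15 + 5 y$ ($x{\left(Q,y \right)} = 5 \left(3 + y\right) = 15 + 5 y$)
$m = 15$ ($m = 40 + 5 \left(-5\right) = 40 - 25 = 15$)
$a{\left(b,f \right)} = 0$ ($a{\left(b,f \right)} = 0 f = 0$)
$a{\left(m,x{\left(6,-2 \right)} \right)} 405 = 0 \cdot 405 = 0$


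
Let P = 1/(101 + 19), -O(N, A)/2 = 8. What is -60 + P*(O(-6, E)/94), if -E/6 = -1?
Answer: -42301/705 ≈ -60.001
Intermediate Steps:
E = 6 (E = -6*(-1) = 6)
O(N, A) = -16 (O(N, A) = -2*8 = -16)
P = 1/120 ≈ 0.0083333
-60 + P*(O(-6, E)/94) = -60 + (-16/94)/120 = -60 + (-16*1/94)/120 = -60 + (1/120)*(-8/47) = -60 - 1/705 = -42301/705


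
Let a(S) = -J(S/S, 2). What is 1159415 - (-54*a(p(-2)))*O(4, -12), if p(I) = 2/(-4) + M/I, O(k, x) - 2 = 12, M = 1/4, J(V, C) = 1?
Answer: 1158659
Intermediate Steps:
M = ¼ ≈ 0.25000
O(k, x) = 14 (O(k, x) = 2 + 12 = 14)
p(I) = -½ + 1/(4*I) (p(I) = 2/(-4) + 1/(4*I) = 2*(-¼) + 1/(4*I) = -½ + 1/(4*I))
a(S) = -1 (a(S) = -1*1 = -1)
1159415 - (-54*a(p(-2)))*O(4, -12) = 1159415 - (-54*(-1))*14 = 1159415 - 54*14 = 1159415 - 1*756 = 1159415 - 756 = 1158659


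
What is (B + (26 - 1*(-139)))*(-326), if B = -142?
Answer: -7498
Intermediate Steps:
(B + (26 - 1*(-139)))*(-326) = (-142 + (26 - 1*(-139)))*(-326) = (-142 + (26 + 139))*(-326) = (-142 + 165)*(-326) = 23*(-326) = -7498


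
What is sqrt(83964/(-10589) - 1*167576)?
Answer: 2*I*sqrt(4697667502073)/10589 ≈ 409.37*I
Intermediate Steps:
sqrt(83964/(-10589) - 1*167576) = sqrt(83964*(-1/10589) - 167576) = sqrt(-83964/10589 - 167576) = sqrt(-1774546228/10589) = 2*I*sqrt(4697667502073)/10589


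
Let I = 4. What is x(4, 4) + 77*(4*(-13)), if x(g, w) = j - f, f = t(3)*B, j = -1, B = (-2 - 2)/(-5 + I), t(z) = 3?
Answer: -4017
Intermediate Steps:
B = 4 (B = (-2 - 2)/(-5 + 4) = -4/(-1) = -4*(-1) = 4)
f = 12 (f = 3*4 = 12)
x(g, w) = -13 (x(g, w) = -1 - 1*12 = -1 - 12 = -13)
x(4, 4) + 77*(4*(-13)) = -13 + 77*(4*(-13)) = -13 + 77*(-52) = -13 - 4004 = -4017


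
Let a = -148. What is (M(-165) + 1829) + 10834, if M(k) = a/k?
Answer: 2089543/165 ≈ 12664.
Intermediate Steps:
M(k) = -148/k
(M(-165) + 1829) + 10834 = (-148/(-165) + 1829) + 10834 = (-148*(-1/165) + 1829) + 10834 = (148/165 + 1829) + 10834 = 301933/165 + 10834 = 2089543/165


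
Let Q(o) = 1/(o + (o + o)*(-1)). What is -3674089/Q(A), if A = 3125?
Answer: 11481528125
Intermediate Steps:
Q(o) = -1/o (Q(o) = 1/(o + (2*o)*(-1)) = 1/(o - 2*o) = 1/(-o) = -1/o)
-3674089/Q(A) = -3674089/((-1/3125)) = -3674089/((-1*1/3125)) = -3674089/(-1/3125) = -3674089*(-3125) = 11481528125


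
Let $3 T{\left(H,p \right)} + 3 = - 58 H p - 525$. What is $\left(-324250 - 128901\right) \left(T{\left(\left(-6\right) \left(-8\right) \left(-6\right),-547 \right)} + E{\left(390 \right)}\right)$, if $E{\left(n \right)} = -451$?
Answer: $1380444313773$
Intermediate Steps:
$T{\left(H,p \right)} = -176 - \frac{58 H p}{3}$ ($T{\left(H,p \right)} = -1 + \frac{- 58 H p - 525}{3} = -1 + \frac{-525 - 58 H p}{3} = -1 - \left(175 + \frac{58 H p}{3}\right) = -176 - \frac{58 H p}{3}$)
$\left(-324250 - 128901\right) \left(T{\left(\left(-6\right) \left(-8\right) \left(-6\right),-547 \right)} + E{\left(390 \right)}\right) = \left(-324250 - 128901\right) \left(\left(-176 - \frac{58}{3} \left(-6\right) \left(-8\right) \left(-6\right) \left(-547\right)\right) - 451\right) = - 453151 \left(\left(-176 - \frac{58}{3} \cdot 48 \left(-6\right) \left(-547\right)\right) - 451\right) = - 453151 \left(\left(-176 - \left(-5568\right) \left(-547\right)\right) - 451\right) = - 453151 \left(\left(-176 - 3045696\right) - 451\right) = - 453151 \left(-3045872 - 451\right) = \left(-453151\right) \left(-3046323\right) = 1380444313773$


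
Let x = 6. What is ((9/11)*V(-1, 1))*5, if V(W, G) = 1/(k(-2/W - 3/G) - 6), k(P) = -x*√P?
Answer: -15/44 + 15*I/44 ≈ -0.34091 + 0.34091*I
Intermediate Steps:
k(P) = -6*√P
V(W, G) = 1/(-6 - 6*√(-3/G - 2/W)) (V(W, G) = 1/(-6*√(-2/W - 3/G) - 6) = 1/(-6*√(-3/G - 2/W) - 6) = 1/(-6 - 6*√(-3/G - 2/W)))
((9/11)*V(-1, 1))*5 = ((9/11)*(-1/(6 + 6*√(-3/1 - 2/(-1)))))*5 = ((9*(1/11))*(-1/(6 + 6*√(-3*1 - 2*(-1)))))*5 = (9*(-1/(6 + 6*√(-3 + 2)))/11)*5 = (9*(-1/(6 + 6*√(-1)))/11)*5 = (9*(-1/(6 + 6*I))/11)*5 = (9*(-(6 - 6*I)/72)/11)*5 = -(6 - 6*I)/88*5 = -5*(6 - 6*I)/88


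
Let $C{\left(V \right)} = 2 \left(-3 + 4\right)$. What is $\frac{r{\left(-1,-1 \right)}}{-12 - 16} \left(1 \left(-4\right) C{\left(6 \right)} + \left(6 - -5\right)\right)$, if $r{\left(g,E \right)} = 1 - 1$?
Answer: $0$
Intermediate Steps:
$r{\left(g,E \right)} = 0$
$C{\left(V \right)} = 2$ ($C{\left(V \right)} = 2 \cdot 1 = 2$)
$\frac{r{\left(-1,-1 \right)}}{-12 - 16} \left(1 \left(-4\right) C{\left(6 \right)} + \left(6 - -5\right)\right) = \frac{1}{-12 - 16} \cdot 0 \left(1 \left(-4\right) 2 + \left(6 - -5\right)\right) = \frac{1}{-28} \cdot 0 \left(\left(-4\right) 2 + \left(6 + 5\right)\right) = \left(- \frac{1}{28}\right) 0 \left(-8 + 11\right) = 0 \cdot 3 = 0$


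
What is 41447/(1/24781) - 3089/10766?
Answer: 11057738216873/10766 ≈ 1.0271e+9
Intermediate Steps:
41447/(1/24781) - 3089/10766 = 41447/(1/24781) - 3089*1/10766 = 41447*24781 - 3089/10766 = 1027098107 - 3089/10766 = 11057738216873/10766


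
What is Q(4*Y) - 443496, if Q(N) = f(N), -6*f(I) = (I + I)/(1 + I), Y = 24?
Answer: -43019144/97 ≈ -4.4350e+5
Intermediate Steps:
f(I) = -I/(3*(1 + I)) (f(I) = -(I + I)/(6*(1 + I)) = -2*I/(6*(1 + I)) = -I/(3*(1 + I)))
Q(N) = -N/(3 + 3*N)
Q(4*Y) - 443496 = -4*24/(3 + 3*(4*24)) - 443496 = -1*96/(3 + 3*96) - 443496 = -1*96/(3 + 288) - 443496 = -1*96/291 - 443496 = -1*96*1/291 - 443496 = -32/97 - 443496 = -43019144/97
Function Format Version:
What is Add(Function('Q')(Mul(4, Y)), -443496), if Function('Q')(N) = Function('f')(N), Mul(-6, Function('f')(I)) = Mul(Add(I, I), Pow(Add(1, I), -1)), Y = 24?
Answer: Rational(-43019144, 97) ≈ -4.4350e+5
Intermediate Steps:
Function('f')(I) = Mul(Rational(-1, 3), I, Pow(Add(1, I), -1)) (Function('f')(I) = Mul(Rational(-1, 6), Mul(Add(I, I), Pow(Add(1, I), -1))) = Mul(Rational(-1, 6), Mul(Mul(2, I), Pow(Add(1, I), -1))) = Mul(Rational(-1, 6), Mul(2, I, Pow(Add(1, I), -1))) = Mul(Rational(-1, 3), I, Pow(Add(1, I), -1)))
Function('Q')(N) = Mul(-1, N, Pow(Add(3, Mul(3, N)), -1))
Add(Function('Q')(Mul(4, Y)), -443496) = Add(Mul(-1, Mul(4, 24), Pow(Add(3, Mul(3, Mul(4, 24))), -1)), -443496) = Add(Mul(-1, 96, Pow(Add(3, Mul(3, 96)), -1)), -443496) = Add(Mul(-1, 96, Pow(Add(3, 288), -1)), -443496) = Add(Mul(-1, 96, Pow(291, -1)), -443496) = Add(Mul(-1, 96, Rational(1, 291)), -443496) = Add(Rational(-32, 97), -443496) = Rational(-43019144, 97)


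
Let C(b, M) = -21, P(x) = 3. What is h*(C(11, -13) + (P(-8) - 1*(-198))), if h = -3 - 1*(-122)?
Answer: 21420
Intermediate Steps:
h = 119 (h = -3 + 122 = 119)
h*(C(11, -13) + (P(-8) - 1*(-198))) = 119*(-21 + (3 - 1*(-198))) = 119*(-21 + (3 + 198)) = 119*(-21 + 201) = 119*180 = 21420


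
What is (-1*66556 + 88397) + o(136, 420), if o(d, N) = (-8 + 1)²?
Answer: 21890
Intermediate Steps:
o(d, N) = 49 (o(d, N) = (-7)² = 49)
(-1*66556 + 88397) + o(136, 420) = (-1*66556 + 88397) + 49 = (-66556 + 88397) + 49 = 21841 + 49 = 21890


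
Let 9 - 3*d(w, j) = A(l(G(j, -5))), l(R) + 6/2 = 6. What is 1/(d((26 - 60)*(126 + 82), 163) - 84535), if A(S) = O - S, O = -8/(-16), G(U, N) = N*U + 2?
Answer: -6/507187 ≈ -1.1830e-5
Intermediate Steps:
G(U, N) = 2 + N*U
O = ½ (O = -8*(-1/16) = ½ ≈ 0.50000)
l(R) = 3 (l(R) = -3 + 6 = 3)
A(S) = ½ - S
d(w, j) = 23/6 (d(w, j) = 3 - (½ - 1*3)/3 = 3 - (½ - 3)/3 = 3 - ⅓*(-5/2) = 3 + ⅚ = 23/6)
1/(d((26 - 60)*(126 + 82), 163) - 84535) = 1/(23/6 - 84535) = 1/(-507187/6) = -6/507187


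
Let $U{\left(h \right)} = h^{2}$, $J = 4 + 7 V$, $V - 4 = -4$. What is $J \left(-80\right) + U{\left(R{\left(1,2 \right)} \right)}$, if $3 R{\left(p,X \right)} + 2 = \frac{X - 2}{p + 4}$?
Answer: $- \frac{2876}{9} \approx -319.56$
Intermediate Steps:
$V = 0$ ($V = 4 - 4 = 0$)
$R{\left(p,X \right)} = - \frac{2}{3} + \frac{-2 + X}{3 \left(4 + p\right)}$ ($R{\left(p,X \right)} = - \frac{2}{3} + \frac{\left(X - 2\right) \frac{1}{p + 4}}{3} = - \frac{2}{3} + \frac{\left(-2 + X\right) \frac{1}{4 + p}}{3} = - \frac{2}{3} + \frac{\frac{1}{4 + p} \left(-2 + X\right)}{3} = - \frac{2}{3} + \frac{-2 + X}{3 \left(4 + p\right)}$)
$J = 4$ ($J = 4 + 7 \cdot 0 = 4 + 0 = 4$)
$J \left(-80\right) + U{\left(R{\left(1,2 \right)} \right)} = 4 \left(-80\right) + \left(\frac{-10 + 2 - 2}{3 \left(4 + 1\right)}\right)^{2} = -320 + \left(\frac{-10 + 2 - 2}{3 \cdot 5}\right)^{2} = -320 + \left(\frac{1}{3} \cdot \frac{1}{5} \left(-10\right)\right)^{2} = -320 + \left(- \frac{2}{3}\right)^{2} = -320 + \frac{4}{9} = - \frac{2876}{9}$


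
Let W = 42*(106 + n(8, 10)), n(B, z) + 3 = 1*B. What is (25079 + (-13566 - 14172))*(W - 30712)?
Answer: 69266950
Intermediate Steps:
n(B, z) = -3 + B (n(B, z) = -3 + 1*B = -3 + B)
W = 4662 (W = 42*(106 + (-3 + 8)) = 42*(106 + 5) = 42*111 = 4662)
(25079 + (-13566 - 14172))*(W - 30712) = (25079 + (-13566 - 14172))*(4662 - 30712) = (25079 - 27738)*(-26050) = -2659*(-26050) = 69266950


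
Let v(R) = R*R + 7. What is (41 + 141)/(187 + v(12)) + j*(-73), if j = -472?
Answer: 447935/13 ≈ 34457.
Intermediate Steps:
v(R) = 7 + R² (v(R) = R² + 7 = 7 + R²)
(41 + 141)/(187 + v(12)) + j*(-73) = (41 + 141)/(187 + (7 + 12²)) - 472*(-73) = 182/(187 + (7 + 144)) + 34456 = 182/(187 + 151) + 34456 = 182/338 + 34456 = 182*(1/338) + 34456 = 7/13 + 34456 = 447935/13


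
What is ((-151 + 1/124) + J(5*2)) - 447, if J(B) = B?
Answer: -72911/124 ≈ -587.99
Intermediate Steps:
((-151 + 1/124) + J(5*2)) - 447 = ((-151 + 1/124) + 5*2) - 447 = ((-151 + 1/124) + 10) - 447 = (-18723/124 + 10) - 447 = -17483/124 - 447 = -72911/124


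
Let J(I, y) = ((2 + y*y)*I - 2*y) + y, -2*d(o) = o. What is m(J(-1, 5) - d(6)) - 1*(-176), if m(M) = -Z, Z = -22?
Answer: 198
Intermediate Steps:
d(o) = -o/2
J(I, y) = -y + I*(2 + y²) (J(I, y) = ((2 + y²)*I - 2*y) + y = (I*(2 + y²) - 2*y) + y = (-2*y + I*(2 + y²)) + y = -y + I*(2 + y²))
m(M) = 22 (m(M) = -1*(-22) = 22)
m(J(-1, 5) - d(6)) - 1*(-176) = 22 - 1*(-176) = 22 + 176 = 198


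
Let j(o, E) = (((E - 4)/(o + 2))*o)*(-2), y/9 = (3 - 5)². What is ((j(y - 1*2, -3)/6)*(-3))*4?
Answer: -238/9 ≈ -26.444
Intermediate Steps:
y = 36 (y = 9*(3 - 5)² = 9*(-2)² = 9*4 = 36)
j(o, E) = -2*o*(-4 + E)/(2 + o) (j(o, E) = (((-4 + E)/(2 + o))*o)*(-2) = (o*(-4 + E)/(2 + o))*(-2) = -2*o*(-4 + E)/(2 + o))
((j(y - 1*2, -3)/6)*(-3))*4 = (((2*(36 - 1*2)*(4 - 1*(-3))/(2 + (36 - 1*2)))/6)*(-3))*4 = (((2*(36 - 2)*(4 + 3)/(2 + (36 - 2)))*(⅙))*(-3))*4 = (((2*34*7/(2 + 34))*(⅙))*(-3))*4 = (((2*34*7/36)*(⅙))*(-3))*4 = (((2*34*(1/36)*7)*(⅙))*(-3))*4 = (((119/9)*(⅙))*(-3))*4 = ((119/54)*(-3))*4 = -119/18*4 = -238/9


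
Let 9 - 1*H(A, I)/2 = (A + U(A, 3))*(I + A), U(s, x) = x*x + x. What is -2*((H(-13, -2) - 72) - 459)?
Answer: 1086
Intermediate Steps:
U(s, x) = x + x² (U(s, x) = x² + x = x + x²)
H(A, I) = 18 - 2*(12 + A)*(A + I) (H(A, I) = 18 - 2*(A + 3*(1 + 3))*(I + A) = 18 - 2*(A + 3*4)*(A + I) = 18 - 2*(A + 12)*(A + I) = 18 - 2*(12 + A)*(A + I))
-2*((H(-13, -2) - 72) - 459) = -2*(((18 - 24*(-13) - 24*(-2) - 2*(-13)² - 2*(-13)*(-2)) - 72) - 459) = -2*(((18 + 312 + 48 - 2*169 - 52) - 72) - 459) = -2*(((18 + 312 + 48 - 338 - 52) - 72) - 459) = -2*((-12 - 72) - 459) = -2*(-84 - 459) = -2*(-543) = 1086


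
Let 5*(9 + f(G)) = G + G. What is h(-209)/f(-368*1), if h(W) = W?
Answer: 95/71 ≈ 1.3380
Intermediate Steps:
f(G) = -9 + 2*G/5 (f(G) = -9 + (G + G)/5 = -9 + (2*G)/5 = -9 + 2*G/5)
h(-209)/f(-368*1) = -209/(-9 + 2*(-368*1)/5) = -209/(-9 + (⅖)*(-368)) = -209/(-9 - 736/5) = -209/(-781/5) = -209*(-5/781) = 95/71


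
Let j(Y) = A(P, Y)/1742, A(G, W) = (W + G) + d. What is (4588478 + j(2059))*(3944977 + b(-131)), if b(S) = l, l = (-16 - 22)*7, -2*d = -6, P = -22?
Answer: 15765295329921538/871 ≈ 1.8100e+13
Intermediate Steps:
d = 3 (d = -1/2*(-6) = 3)
l = -266 (l = -38*7 = -266)
A(G, W) = 3 + G + W (A(G, W) = (W + G) + 3 = (G + W) + 3 = 3 + G + W)
b(S) = -266
j(Y) = -19/1742 + Y/1742 (j(Y) = (3 - 22 + Y)/1742 = (-19 + Y)*(1/1742) = -19/1742 + Y/1742)
(4588478 + j(2059))*(3944977 + b(-131)) = (4588478 + (-19/1742 + (1/1742)*2059))*(3944977 - 266) = (4588478 + (-19/1742 + 2059/1742))*3944711 = (4588478 + 1020/871)*3944711 = (3996565358/871)*3944711 = 15765295329921538/871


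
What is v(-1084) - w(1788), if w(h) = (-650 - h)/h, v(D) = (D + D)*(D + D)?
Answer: 4202001475/894 ≈ 4.7002e+6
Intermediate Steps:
v(D) = 4*D² (v(D) = (2*D)*(2*D) = 4*D²)
w(h) = (-650 - h)/h
v(-1084) - w(1788) = 4*(-1084)² - (-650 - 1*1788)/1788 = 4*1175056 - (-650 - 1788)/1788 = 4700224 - (-2438)/1788 = 4700224 - 1*(-1219/894) = 4700224 + 1219/894 = 4202001475/894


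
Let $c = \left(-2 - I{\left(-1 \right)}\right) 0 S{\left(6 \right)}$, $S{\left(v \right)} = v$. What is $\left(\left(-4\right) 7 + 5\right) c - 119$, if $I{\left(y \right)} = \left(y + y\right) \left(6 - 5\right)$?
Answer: $-119$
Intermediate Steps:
$I{\left(y \right)} = 2 y$ ($I{\left(y \right)} = 2 y 1 = 2 y$)
$c = 0$ ($c = \left(-2 - 2 \left(-1\right)\right) 0 \cdot 6 = \left(-2 - -2\right) 0 \cdot 6 = \left(-2 + 2\right) 0 \cdot 6 = 0 \cdot 0 \cdot 6 = 0 \cdot 6 = 0$)
$\left(\left(-4\right) 7 + 5\right) c - 119 = \left(\left(-4\right) 7 + 5\right) 0 - 119 = \left(-28 + 5\right) 0 - 119 = \left(-23\right) 0 - 119 = 0 - 119 = -119$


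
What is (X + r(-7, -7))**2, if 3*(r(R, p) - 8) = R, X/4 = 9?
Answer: 15625/9 ≈ 1736.1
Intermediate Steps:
X = 36 (X = 4*9 = 36)
r(R, p) = 8 + R/3
(X + r(-7, -7))**2 = (36 + (8 + (1/3)*(-7)))**2 = (36 + (8 - 7/3))**2 = (36 + 17/3)**2 = (125/3)**2 = 15625/9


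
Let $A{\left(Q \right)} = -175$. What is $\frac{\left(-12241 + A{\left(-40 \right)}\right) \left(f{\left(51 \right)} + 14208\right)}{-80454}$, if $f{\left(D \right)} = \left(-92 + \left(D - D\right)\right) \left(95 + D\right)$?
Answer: $\frac{4817408}{40227} \approx 119.76$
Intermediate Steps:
$f{\left(D \right)} = -8740 - 92 D$ ($f{\left(D \right)} = \left(-92 + 0\right) \left(95 + D\right) = - 92 \left(95 + D\right) = -8740 - 92 D$)
$\frac{\left(-12241 + A{\left(-40 \right)}\right) \left(f{\left(51 \right)} + 14208\right)}{-80454} = \frac{\left(-12241 - 175\right) \left(\left(-8740 - 4692\right) + 14208\right)}{-80454} = - 12416 \left(\left(-8740 - 4692\right) + 14208\right) \left(- \frac{1}{80454}\right) = - 12416 \left(-13432 + 14208\right) \left(- \frac{1}{80454}\right) = \left(-12416\right) 776 \left(- \frac{1}{80454}\right) = \left(-9634816\right) \left(- \frac{1}{80454}\right) = \frac{4817408}{40227}$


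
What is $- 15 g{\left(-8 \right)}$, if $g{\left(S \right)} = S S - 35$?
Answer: $-435$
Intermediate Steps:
$g{\left(S \right)} = -35 + S^{2}$ ($g{\left(S \right)} = S^{2} - 35 = -35 + S^{2}$)
$- 15 g{\left(-8 \right)} = - 15 \left(-35 + \left(-8\right)^{2}\right) = - 15 \left(-35 + 64\right) = \left(-15\right) 29 = -435$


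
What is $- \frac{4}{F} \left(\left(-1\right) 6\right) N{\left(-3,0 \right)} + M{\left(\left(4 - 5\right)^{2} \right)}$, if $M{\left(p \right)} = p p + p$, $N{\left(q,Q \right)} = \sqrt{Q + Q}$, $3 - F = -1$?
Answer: $2$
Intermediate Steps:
$F = 4$ ($F = 3 - -1 = 3 + 1 = 4$)
$N{\left(q,Q \right)} = \sqrt{2} \sqrt{Q}$ ($N{\left(q,Q \right)} = \sqrt{2 Q} = \sqrt{2} \sqrt{Q}$)
$M{\left(p \right)} = p + p^{2}$ ($M{\left(p \right)} = p^{2} + p = p + p^{2}$)
$- \frac{4}{F} \left(\left(-1\right) 6\right) N{\left(-3,0 \right)} + M{\left(\left(4 - 5\right)^{2} \right)} = - \frac{4}{4} \left(\left(-1\right) 6\right) \sqrt{2} \sqrt{0} + \left(4 - 5\right)^{2} \left(1 + \left(4 - 5\right)^{2}\right) = \left(-4\right) \frac{1}{4} \left(-6\right) \sqrt{2} \cdot 0 + \left(-1\right)^{2} \left(1 + \left(-1\right)^{2}\right) = \left(-1\right) \left(-6\right) 0 + 1 \left(1 + 1\right) = 6 \cdot 0 + 1 \cdot 2 = 0 + 2 = 2$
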